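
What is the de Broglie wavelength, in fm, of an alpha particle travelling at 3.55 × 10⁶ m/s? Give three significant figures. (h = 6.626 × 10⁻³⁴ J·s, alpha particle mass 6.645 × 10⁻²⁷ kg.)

λ = 28.1 fm

p = mv = 6.645 × 10⁻²⁷ × 3.55 × 10⁶ = 2.359 × 10⁻²⁰ kg·m/s.
λ = h/p = 6.626 × 10⁻³⁴ / 2.359 × 10⁻²⁰ = 2.81 × 10⁻¹⁴ m = 28.1 fm.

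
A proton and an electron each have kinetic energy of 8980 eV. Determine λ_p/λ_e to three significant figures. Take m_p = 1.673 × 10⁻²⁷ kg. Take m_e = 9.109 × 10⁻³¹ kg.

λ_p/λ_e = 0.0233

At fixed KE, p = √(2mKE) so λ = h/p ∝ 1/√m.
λ_p/λ_e = √(m_e/m_p) = √(9.109 × 10⁻³¹/1.673 × 10⁻²⁷) = √(5.445 × 10⁻⁴) = 0.0233.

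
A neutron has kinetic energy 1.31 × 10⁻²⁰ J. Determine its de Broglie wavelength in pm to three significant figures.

λ = 100 pm

p = √(2mKE) = √(2 × 1.675 × 10⁻²⁷ × 1.310 × 10⁻²⁰) = 6.625 × 10⁻²⁴ kg·m/s.
λ = h/p = 6.626 × 10⁻³⁴ / 6.625 × 10⁻²⁴ = 1.00 × 10⁻¹⁰ m = 100 pm.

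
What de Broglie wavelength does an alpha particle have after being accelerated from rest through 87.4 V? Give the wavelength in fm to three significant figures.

KE = 2eV = 2 × 1.602 × 10⁻¹⁹ × 87.40 = 2.800 × 10⁻¹⁷ J.
p = √(2mKE) = √(2 × 6.645 × 10⁻²⁷ × 2.800 × 10⁻¹⁷) = 6.100 × 10⁻²² kg·m/s.
λ = h/p = 6.626 × 10⁻³⁴ / 6.100 × 10⁻²² = 1.09 × 10⁻¹² m = 1090 fm.

λ = 1090 fm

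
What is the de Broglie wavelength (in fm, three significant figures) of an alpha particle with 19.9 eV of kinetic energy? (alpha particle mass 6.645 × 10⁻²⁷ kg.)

KE = 19.9 eV = 3.188 × 10⁻¹⁸ J.
p = √(2mKE) = √(2 × 6.645 × 10⁻²⁷ × 3.188 × 10⁻¹⁸) = 2.058 × 10⁻²² kg·m/s.
λ = h/p = 6.626 × 10⁻³⁴ / 2.058 × 10⁻²² = 3.22 × 10⁻¹² m = 3220 fm.

λ = 3220 fm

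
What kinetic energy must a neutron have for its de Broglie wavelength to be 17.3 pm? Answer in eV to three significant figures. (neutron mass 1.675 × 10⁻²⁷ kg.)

KE = 2.73 eV

p = h/λ = 6.626 × 10⁻³⁴ / 1.730 × 10⁻¹¹ = 3.830 × 10⁻²³ kg·m/s.
KE = p²/(2m) = (3.830 × 10⁻²³)² / (2 × 1.675 × 10⁻²⁷) = 4.379 × 10⁻¹⁹ J = 2.73 eV.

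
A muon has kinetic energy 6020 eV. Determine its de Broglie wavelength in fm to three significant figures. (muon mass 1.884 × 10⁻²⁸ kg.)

λ = 1100 fm

KE = 6020 eV = 9.644 × 10⁻¹⁶ J.
p = √(2mKE) = √(2 × 1.884 × 10⁻²⁸ × 9.644 × 10⁻¹⁶) = 6.028 × 10⁻²² kg·m/s.
λ = h/p = 6.626 × 10⁻³⁴ / 6.028 × 10⁻²² = 1.10 × 10⁻¹² m = 1100 fm.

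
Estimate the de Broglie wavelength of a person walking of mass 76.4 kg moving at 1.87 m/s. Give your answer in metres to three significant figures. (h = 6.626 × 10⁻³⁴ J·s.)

p = mv = 76.4 × 1.87 = 1.429 × 10² kg·m/s.
λ = h/p = 6.626 × 10⁻³⁴ / 1.429 × 10² = 4.64 × 10⁻³⁶ m.

λ = 4.64 × 10⁻³⁶ m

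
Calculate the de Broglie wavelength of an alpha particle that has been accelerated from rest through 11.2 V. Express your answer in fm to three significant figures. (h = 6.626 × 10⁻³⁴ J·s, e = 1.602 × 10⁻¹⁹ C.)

KE = 2eV = 2 × 1.602 × 10⁻¹⁹ × 11.20 = 3.588 × 10⁻¹⁸ J.
p = √(2mKE) = √(2 × 6.645 × 10⁻²⁷ × 3.588 × 10⁻¹⁸) = 2.184 × 10⁻²² kg·m/s.
λ = h/p = 6.626 × 10⁻³⁴ / 2.184 × 10⁻²² = 3.03 × 10⁻¹² m = 3030 fm.

λ = 3030 fm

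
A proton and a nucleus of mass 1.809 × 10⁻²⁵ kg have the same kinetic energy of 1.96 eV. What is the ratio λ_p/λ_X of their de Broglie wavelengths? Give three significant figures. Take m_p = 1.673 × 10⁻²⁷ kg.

λ_p/λ_X = 10.4

At fixed KE, p = √(2mKE) so λ = h/p ∝ 1/√m.
λ_p/λ_X = √(m_X/m_p) = √(1.809 × 10⁻²⁵/1.673 × 10⁻²⁷) = √(108.1) = 10.4.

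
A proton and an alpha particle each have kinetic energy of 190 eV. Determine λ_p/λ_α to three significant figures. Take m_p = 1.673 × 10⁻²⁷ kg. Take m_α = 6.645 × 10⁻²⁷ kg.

At fixed KE, p = √(2mKE) so λ = h/p ∝ 1/√m.
λ_p/λ_α = √(m_α/m_p) = √(6.645 × 10⁻²⁷/1.673 × 10⁻²⁷) = √(3.972) = 1.99.

λ_p/λ_α = 1.99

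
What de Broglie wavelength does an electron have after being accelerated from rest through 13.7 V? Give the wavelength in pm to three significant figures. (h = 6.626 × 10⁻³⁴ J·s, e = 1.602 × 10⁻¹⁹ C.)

λ = 331 pm

KE = eV = 1.602 × 10⁻¹⁹ × 13.70 = 2.195 × 10⁻¹⁸ J.
p = √(2mKE) = √(2 × 9.109 × 10⁻³¹ × 2.195 × 10⁻¹⁸) = 2.000 × 10⁻²⁴ kg·m/s.
λ = h/p = 6.626 × 10⁻³⁴ / 2.000 × 10⁻²⁴ = 3.31 × 10⁻¹⁰ m = 331 pm.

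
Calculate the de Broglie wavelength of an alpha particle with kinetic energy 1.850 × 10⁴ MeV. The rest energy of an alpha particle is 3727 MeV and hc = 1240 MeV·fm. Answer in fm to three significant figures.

λ = 0.0566 fm

Total energy E = KE + m₀c² = 1.850 × 10⁴ + 3727 = 22227 MeV.
(pc)² = E² − (m₀c²)² = (22227)² − (3727)² = 4.801 × 10⁸ MeV², so pc = 2.191 × 10⁴ MeV.
λ = hc/(pc) = 1240 MeV·fm / 2.191 × 10⁴ MeV = 0.0566 fm.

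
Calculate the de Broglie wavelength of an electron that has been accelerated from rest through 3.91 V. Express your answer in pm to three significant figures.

λ = 620 pm

KE = eV = 1.602 × 10⁻¹⁹ × 3.910 = 6.264 × 10⁻¹⁹ J.
p = √(2mKE) = √(2 × 9.109 × 10⁻³¹ × 6.264 × 10⁻¹⁹) = 1.068 × 10⁻²⁴ kg·m/s.
λ = h/p = 6.626 × 10⁻³⁴ / 1.068 × 10⁻²⁴ = 6.20 × 10⁻¹⁰ m = 620 pm.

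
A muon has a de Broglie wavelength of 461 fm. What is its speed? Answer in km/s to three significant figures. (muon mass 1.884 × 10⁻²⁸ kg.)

v = 7630 km/s

p = h/λ = 6.626 × 10⁻³⁴ / 4.610 × 10⁻¹³ = 1.437 × 10⁻²¹ kg·m/s.
v = p/m = 1.437 × 10⁻²¹ / 1.884 × 10⁻²⁸ = 7.63 × 10⁶ m/s = 7630 km/s.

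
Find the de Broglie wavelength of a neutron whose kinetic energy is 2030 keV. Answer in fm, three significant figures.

KE = 2030 keV = 3.252 × 10⁻¹³ J.
p = √(2mKE) = √(2 × 1.675 × 10⁻²⁷ × 3.252 × 10⁻¹³) = 3.301 × 10⁻²⁰ kg·m/s.
λ = h/p = 6.626 × 10⁻³⁴ / 3.301 × 10⁻²⁰ = 2.01 × 10⁻¹⁴ m = 20.1 fm.

λ = 20.1 fm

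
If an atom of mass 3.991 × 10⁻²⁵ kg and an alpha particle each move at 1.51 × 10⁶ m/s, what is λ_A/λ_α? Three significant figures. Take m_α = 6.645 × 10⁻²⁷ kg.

At fixed v, p = mv so λ = h/(mv) ∝ 1/m.
λ_A/λ_α = m_α/m_A = 6.645 × 10⁻²⁷/3.991 × 10⁻²⁵ = 0.0166.

λ_A/λ_α = 0.0166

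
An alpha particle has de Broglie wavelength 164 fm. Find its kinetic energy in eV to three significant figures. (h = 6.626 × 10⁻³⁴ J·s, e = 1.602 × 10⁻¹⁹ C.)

KE = 7670 eV

p = h/λ = 6.626 × 10⁻³⁴ / 1.640 × 10⁻¹³ = 4.040 × 10⁻²¹ kg·m/s.
KE = p²/(2m) = (4.040 × 10⁻²¹)² / (2 × 6.645 × 10⁻²⁷) = 1.228 × 10⁻¹⁵ J = 7670 eV.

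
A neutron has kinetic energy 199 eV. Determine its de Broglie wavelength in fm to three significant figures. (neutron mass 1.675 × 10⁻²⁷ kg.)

KE = 199 eV = 3.188 × 10⁻¹⁷ J.
p = √(2mKE) = √(2 × 1.675 × 10⁻²⁷ × 3.188 × 10⁻¹⁷) = 3.268 × 10⁻²² kg·m/s.
λ = h/p = 6.626 × 10⁻³⁴ / 3.268 × 10⁻²² = 2.03 × 10⁻¹² m = 2030 fm.

λ = 2030 fm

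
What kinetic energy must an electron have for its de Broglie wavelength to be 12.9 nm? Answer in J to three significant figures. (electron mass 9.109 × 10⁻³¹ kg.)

p = h/λ = 6.626 × 10⁻³⁴ / 1.290 × 10⁻⁸ = 5.136 × 10⁻²⁶ kg·m/s.
KE = p²/(2m) = (5.136 × 10⁻²⁶)² / (2 × 9.109 × 10⁻³¹) = 1.448 × 10⁻²¹ J = 1.45 × 10⁻²¹ J.

KE = 1.45 × 10⁻²¹ J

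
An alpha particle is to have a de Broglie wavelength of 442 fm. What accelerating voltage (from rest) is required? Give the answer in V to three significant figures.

p = h/λ = 6.626 × 10⁻³⁴ / 4.420 × 10⁻¹³ = 1.499 × 10⁻²¹ kg·m/s.
KE = p²/(2m) = 1.691 × 10⁻¹⁶ J.
V = KE/2e = 1.691 × 10⁻¹⁶ / (2 × 1.602 × 10⁻¹⁹) = 528 V.

V = 528 V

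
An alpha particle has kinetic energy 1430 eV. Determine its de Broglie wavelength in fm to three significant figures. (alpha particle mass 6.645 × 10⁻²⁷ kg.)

λ = 380 fm

KE = 1430 eV = 2.291 × 10⁻¹⁶ J.
p = √(2mKE) = √(2 × 6.645 × 10⁻²⁷ × 2.291 × 10⁻¹⁶) = 1.745 × 10⁻²¹ kg·m/s.
λ = h/p = 6.626 × 10⁻³⁴ / 1.745 × 10⁻²¹ = 3.80 × 10⁻¹³ m = 380 fm.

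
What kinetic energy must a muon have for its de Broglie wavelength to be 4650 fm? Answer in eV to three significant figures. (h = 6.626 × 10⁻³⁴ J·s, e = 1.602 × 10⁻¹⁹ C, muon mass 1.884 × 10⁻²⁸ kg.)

p = h/λ = 6.626 × 10⁻³⁴ / 4.650 × 10⁻¹² = 1.425 × 10⁻²² kg·m/s.
KE = p²/(2m) = (1.425 × 10⁻²²)² / (2 × 1.884 × 10⁻²⁸) = 5.389 × 10⁻¹⁷ J = 336 eV.

KE = 336 eV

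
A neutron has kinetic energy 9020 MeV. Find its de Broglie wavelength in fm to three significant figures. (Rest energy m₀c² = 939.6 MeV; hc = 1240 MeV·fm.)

Total energy E = KE + m₀c² = 9020 + 939.6 = 9959.6 MeV.
(pc)² = E² − (m₀c²)² = (9959.6)² − (939.6)² = 9.831 × 10⁷ MeV², so pc = 9915 MeV.
λ = hc/(pc) = 1240 MeV·fm / 9915 MeV = 0.125 fm.

λ = 0.125 fm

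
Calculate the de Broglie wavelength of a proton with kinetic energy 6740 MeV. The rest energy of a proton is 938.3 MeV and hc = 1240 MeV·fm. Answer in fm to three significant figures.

λ = 0.163 fm

Total energy E = KE + m₀c² = 6740 + 938.3 = 7678.3 MeV.
(pc)² = E² − (m₀c²)² = (7678.3)² − (938.3)² = 5.808 × 10⁷ MeV², so pc = 7621 MeV.
λ = hc/(pc) = 1240 MeV·fm / 7621 MeV = 0.163 fm.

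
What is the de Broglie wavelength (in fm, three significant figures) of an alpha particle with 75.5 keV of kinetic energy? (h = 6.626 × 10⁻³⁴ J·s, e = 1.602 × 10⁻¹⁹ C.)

KE = 75.5 keV = 1.210 × 10⁻¹⁴ J.
p = √(2mKE) = √(2 × 6.645 × 10⁻²⁷ × 1.210 × 10⁻¹⁴) = 1.268 × 10⁻²⁰ kg·m/s.
λ = h/p = 6.626 × 10⁻³⁴ / 1.268 × 10⁻²⁰ = 5.23 × 10⁻¹⁴ m = 52.3 fm.

λ = 52.3 fm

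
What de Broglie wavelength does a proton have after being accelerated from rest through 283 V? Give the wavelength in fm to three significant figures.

KE = eV = 1.602 × 10⁻¹⁹ × 283.0 = 4.534 × 10⁻¹⁷ J.
p = √(2mKE) = √(2 × 1.673 × 10⁻²⁷ × 4.534 × 10⁻¹⁷) = 3.895 × 10⁻²² kg·m/s.
λ = h/p = 6.626 × 10⁻³⁴ / 3.895 × 10⁻²² = 1.70 × 10⁻¹² m = 1700 fm.

λ = 1700 fm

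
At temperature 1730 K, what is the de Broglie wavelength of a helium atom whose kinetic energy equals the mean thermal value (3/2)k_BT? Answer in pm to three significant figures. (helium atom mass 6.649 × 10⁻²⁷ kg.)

KE = (3/2)k_BT = 1.5 × 1.381 × 10⁻²³ × 1730 = 3.584 × 10⁻²⁰ J.
p = √(2mKE) = √(2 × 6.649 × 10⁻²⁷ × 3.584 × 10⁻²⁰) = 2.183 × 10⁻²³ kg·m/s.
λ = h/p = 3.04 × 10⁻¹¹ m = 30.4 pm.

λ = 30.4 pm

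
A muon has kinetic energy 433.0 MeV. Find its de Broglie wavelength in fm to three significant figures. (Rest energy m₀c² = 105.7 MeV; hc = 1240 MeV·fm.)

Total energy E = KE + m₀c² = 433.0 + 105.7 = 538.7 MeV.
(pc)² = E² − (m₀c²)² = (538.7)² − (105.7)² = 2.790 × 10⁵ MeV², so pc = 528.2 MeV.
λ = hc/(pc) = 1240 MeV·fm / 528.2 MeV = 2.35 fm.

λ = 2.35 fm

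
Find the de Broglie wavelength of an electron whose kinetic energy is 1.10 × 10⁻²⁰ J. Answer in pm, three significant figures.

p = √(2mKE) = √(2 × 9.109 × 10⁻³¹ × 1.100 × 10⁻²⁰) = 1.416 × 10⁻²⁵ kg·m/s.
λ = h/p = 6.626 × 10⁻³⁴ / 1.416 × 10⁻²⁵ = 4.68 × 10⁻⁹ m = 4680 pm.

λ = 4680 pm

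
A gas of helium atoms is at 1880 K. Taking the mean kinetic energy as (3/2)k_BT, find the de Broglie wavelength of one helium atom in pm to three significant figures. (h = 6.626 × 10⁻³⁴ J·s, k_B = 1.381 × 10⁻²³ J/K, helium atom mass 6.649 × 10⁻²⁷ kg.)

λ = 29.1 pm

KE = (3/2)k_BT = 1.5 × 1.381 × 10⁻²³ × 1880 = 3.894 × 10⁻²⁰ J.
p = √(2mKE) = √(2 × 6.649 × 10⁻²⁷ × 3.894 × 10⁻²⁰) = 2.276 × 10⁻²³ kg·m/s.
λ = h/p = 2.91 × 10⁻¹¹ m = 29.1 pm.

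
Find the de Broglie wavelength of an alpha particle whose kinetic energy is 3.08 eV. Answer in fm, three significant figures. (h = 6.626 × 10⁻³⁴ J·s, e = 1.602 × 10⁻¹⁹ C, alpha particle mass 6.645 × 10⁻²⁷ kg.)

λ = 8180 fm

KE = 3.08 eV = 4.934 × 10⁻¹⁹ J.
p = √(2mKE) = √(2 × 6.645 × 10⁻²⁷ × 4.934 × 10⁻¹⁹) = 8.098 × 10⁻²³ kg·m/s.
λ = h/p = 6.626 × 10⁻³⁴ / 8.098 × 10⁻²³ = 8.18 × 10⁻¹² m = 8180 fm.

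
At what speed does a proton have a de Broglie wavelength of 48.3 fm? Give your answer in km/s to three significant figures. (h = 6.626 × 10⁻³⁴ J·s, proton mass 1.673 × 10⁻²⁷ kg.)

v = 8200 km/s

p = h/λ = 6.626 × 10⁻³⁴ / 4.830 × 10⁻¹⁴ = 1.372 × 10⁻²⁰ kg·m/s.
v = p/m = 1.372 × 10⁻²⁰ / 1.673 × 10⁻²⁷ = 8.20 × 10⁶ m/s = 8200 km/s.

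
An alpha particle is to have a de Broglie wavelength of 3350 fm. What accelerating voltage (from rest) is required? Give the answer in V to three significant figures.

V = 9.19 V

p = h/λ = 6.626 × 10⁻³⁴ / 3.350 × 10⁻¹² = 1.978 × 10⁻²² kg·m/s.
KE = p²/(2m) = 2.944 × 10⁻¹⁸ J.
V = KE/2e = 2.944 × 10⁻¹⁸ / (2 × 1.602 × 10⁻¹⁹) = 9.19 V.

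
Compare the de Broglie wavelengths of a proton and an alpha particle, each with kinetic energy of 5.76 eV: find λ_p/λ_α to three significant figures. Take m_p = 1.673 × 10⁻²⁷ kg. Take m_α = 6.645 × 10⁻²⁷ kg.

λ_p/λ_α = 1.99

At fixed KE, p = √(2mKE) so λ = h/p ∝ 1/√m.
λ_p/λ_α = √(m_α/m_p) = √(6.645 × 10⁻²⁷/1.673 × 10⁻²⁷) = √(3.972) = 1.99.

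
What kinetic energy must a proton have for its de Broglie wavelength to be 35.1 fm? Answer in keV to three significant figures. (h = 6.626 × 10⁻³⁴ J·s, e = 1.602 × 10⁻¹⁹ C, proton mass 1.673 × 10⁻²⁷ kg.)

p = h/λ = 6.626 × 10⁻³⁴ / 3.510 × 10⁻¹⁴ = 1.888 × 10⁻²⁰ kg·m/s.
KE = p²/(2m) = (1.888 × 10⁻²⁰)² / (2 × 1.673 × 10⁻²⁷) = 1.065 × 10⁻¹³ J = 665 keV.

KE = 665 keV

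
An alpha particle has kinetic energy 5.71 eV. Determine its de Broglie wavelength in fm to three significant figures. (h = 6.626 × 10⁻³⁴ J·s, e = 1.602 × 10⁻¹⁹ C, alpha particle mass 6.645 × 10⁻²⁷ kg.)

KE = 5.71 eV = 9.147 × 10⁻¹⁹ J.
p = √(2mKE) = √(2 × 6.645 × 10⁻²⁷ × 9.147 × 10⁻¹⁹) = 1.103 × 10⁻²² kg·m/s.
λ = h/p = 6.626 × 10⁻³⁴ / 1.103 × 10⁻²² = 6.01 × 10⁻¹² m = 6010 fm.

λ = 6010 fm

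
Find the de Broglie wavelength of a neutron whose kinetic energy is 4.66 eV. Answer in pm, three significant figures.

λ = 13.2 pm

KE = 4.66 eV = 7.465 × 10⁻¹⁹ J.
p = √(2mKE) = √(2 × 1.675 × 10⁻²⁷ × 7.465 × 10⁻¹⁹) = 5.001 × 10⁻²³ kg·m/s.
λ = h/p = 6.626 × 10⁻³⁴ / 5.001 × 10⁻²³ = 1.32 × 10⁻¹¹ m = 13.2 pm.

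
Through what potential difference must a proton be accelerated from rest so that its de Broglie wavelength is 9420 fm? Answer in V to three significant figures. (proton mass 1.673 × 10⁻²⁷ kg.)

V = 9.23 V

p = h/λ = 6.626 × 10⁻³⁴ / 9.420 × 10⁻¹² = 7.034 × 10⁻²³ kg·m/s.
KE = p²/(2m) = 1.479 × 10⁻¹⁸ J.
V = KE/e = 1.479 × 10⁻¹⁸ / (1.602 × 10⁻¹⁹) = 9.23 V.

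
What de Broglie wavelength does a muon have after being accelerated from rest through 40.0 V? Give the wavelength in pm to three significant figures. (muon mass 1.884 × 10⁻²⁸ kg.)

KE = eV = 1.602 × 10⁻¹⁹ × 40.00 = 6.408 × 10⁻¹⁸ J.
p = √(2mKE) = √(2 × 1.884 × 10⁻²⁸ × 6.408 × 10⁻¹⁸) = 4.914 × 10⁻²³ kg·m/s.
λ = h/p = 6.626 × 10⁻³⁴ / 4.914 × 10⁻²³ = 1.35 × 10⁻¹¹ m = 13.5 pm.

λ = 13.5 pm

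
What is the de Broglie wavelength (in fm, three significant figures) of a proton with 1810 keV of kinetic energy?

KE = 1810 keV = 2.900 × 10⁻¹³ J.
p = √(2mKE) = √(2 × 1.673 × 10⁻²⁷ × 2.900 × 10⁻¹³) = 3.115 × 10⁻²⁰ kg·m/s.
λ = h/p = 6.626 × 10⁻³⁴ / 3.115 × 10⁻²⁰ = 2.13 × 10⁻¹⁴ m = 21.3 fm.

λ = 21.3 fm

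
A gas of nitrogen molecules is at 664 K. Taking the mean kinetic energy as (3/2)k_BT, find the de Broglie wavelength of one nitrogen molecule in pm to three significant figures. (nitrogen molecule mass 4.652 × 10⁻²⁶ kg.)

λ = 18.5 pm

KE = (3/2)k_BT = 1.5 × 1.381 × 10⁻²³ × 664 = 1.375 × 10⁻²⁰ J.
p = √(2mKE) = √(2 × 4.652 × 10⁻²⁶ × 1.375 × 10⁻²⁰) = 3.577 × 10⁻²³ kg·m/s.
λ = h/p = 1.85 × 10⁻¹¹ m = 18.5 pm.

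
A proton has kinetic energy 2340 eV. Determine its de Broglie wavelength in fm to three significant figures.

KE = 2340 eV = 3.749 × 10⁻¹⁶ J.
p = √(2mKE) = √(2 × 1.673 × 10⁻²⁷ × 3.749 × 10⁻¹⁶) = 1.120 × 10⁻²¹ kg·m/s.
λ = h/p = 6.626 × 10⁻³⁴ / 1.120 × 10⁻²¹ = 5.92 × 10⁻¹³ m = 592 fm.

λ = 592 fm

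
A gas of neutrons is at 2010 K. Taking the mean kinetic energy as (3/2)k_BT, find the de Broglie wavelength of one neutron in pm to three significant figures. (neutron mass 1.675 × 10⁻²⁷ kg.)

KE = (3/2)k_BT = 1.5 × 1.381 × 10⁻²³ × 2010 = 4.164 × 10⁻²⁰ J.
p = √(2mKE) = √(2 × 1.675 × 10⁻²⁷ × 4.164 × 10⁻²⁰) = 1.181 × 10⁻²³ kg·m/s.
λ = h/p = 5.61 × 10⁻¹¹ m = 56.1 pm.

λ = 56.1 pm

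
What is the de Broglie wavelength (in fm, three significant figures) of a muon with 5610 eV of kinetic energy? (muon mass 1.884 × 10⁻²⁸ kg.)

λ = 1140 fm

KE = 5610 eV = 8.987 × 10⁻¹⁶ J.
p = √(2mKE) = √(2 × 1.884 × 10⁻²⁸ × 8.987 × 10⁻¹⁶) = 5.819 × 10⁻²² kg·m/s.
λ = h/p = 6.626 × 10⁻³⁴ / 5.819 × 10⁻²² = 1.14 × 10⁻¹² m = 1140 fm.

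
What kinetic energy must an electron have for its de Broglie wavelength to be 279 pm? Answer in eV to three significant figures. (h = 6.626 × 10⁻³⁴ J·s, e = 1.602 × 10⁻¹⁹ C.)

KE = 19.3 eV

p = h/λ = 6.626 × 10⁻³⁴ / 2.790 × 10⁻¹⁰ = 2.375 × 10⁻²⁴ kg·m/s.
KE = p²/(2m) = (2.375 × 10⁻²⁴)² / (2 × 9.109 × 10⁻³¹) = 3.096 × 10⁻¹⁸ J = 19.3 eV.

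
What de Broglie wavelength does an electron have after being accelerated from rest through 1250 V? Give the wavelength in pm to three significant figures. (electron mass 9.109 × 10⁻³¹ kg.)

λ = 34.7 pm

KE = eV = 1.602 × 10⁻¹⁹ × 1250 = 2.003 × 10⁻¹⁶ J.
p = √(2mKE) = √(2 × 9.109 × 10⁻³¹ × 2.003 × 10⁻¹⁶) = 1.910 × 10⁻²³ kg·m/s.
λ = h/p = 6.626 × 10⁻³⁴ / 1.910 × 10⁻²³ = 3.47 × 10⁻¹¹ m = 34.7 pm.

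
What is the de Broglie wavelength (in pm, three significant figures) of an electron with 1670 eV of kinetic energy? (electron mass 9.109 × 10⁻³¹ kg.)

KE = 1670 eV = 2.675 × 10⁻¹⁶ J.
p = √(2mKE) = √(2 × 9.109 × 10⁻³¹ × 2.675 × 10⁻¹⁶) = 2.208 × 10⁻²³ kg·m/s.
λ = h/p = 6.626 × 10⁻³⁴ / 2.208 × 10⁻²³ = 3.00 × 10⁻¹¹ m = 30.0 pm.

λ = 30.0 pm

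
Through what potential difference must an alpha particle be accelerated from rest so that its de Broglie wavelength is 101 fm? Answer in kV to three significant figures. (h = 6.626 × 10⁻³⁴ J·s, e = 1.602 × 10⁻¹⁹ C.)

V = 10.1 kV

p = h/λ = 6.626 × 10⁻³⁴ / 1.010 × 10⁻¹³ = 6.560 × 10⁻²¹ kg·m/s.
KE = p²/(2m) = 3.238 × 10⁻¹⁵ J.
V = KE/2e = 3.238 × 10⁻¹⁵ / (2 × 1.602 × 10⁻¹⁹) = 10.1 kV.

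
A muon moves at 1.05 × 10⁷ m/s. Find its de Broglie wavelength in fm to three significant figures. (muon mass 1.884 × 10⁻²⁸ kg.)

λ = 335 fm

p = mv = 1.884 × 10⁻²⁸ × 1.05 × 10⁷ = 1.978 × 10⁻²¹ kg·m/s.
λ = h/p = 6.626 × 10⁻³⁴ / 1.978 × 10⁻²¹ = 3.35 × 10⁻¹³ m = 335 fm.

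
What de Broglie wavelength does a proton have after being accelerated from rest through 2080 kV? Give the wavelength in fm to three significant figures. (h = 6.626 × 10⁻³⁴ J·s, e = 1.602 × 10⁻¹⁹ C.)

λ = 19.8 fm

KE = eV = 1.602 × 10⁻¹⁹ × 2.080 × 10⁶ = 3.332 × 10⁻¹³ J.
p = √(2mKE) = √(2 × 1.673 × 10⁻²⁷ × 3.332 × 10⁻¹³) = 3.339 × 10⁻²⁰ kg·m/s.
λ = h/p = 6.626 × 10⁻³⁴ / 3.339 × 10⁻²⁰ = 1.98 × 10⁻¹⁴ m = 19.8 fm.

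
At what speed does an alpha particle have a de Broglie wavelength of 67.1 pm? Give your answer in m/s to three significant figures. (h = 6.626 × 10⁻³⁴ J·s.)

p = h/λ = 6.626 × 10⁻³⁴ / 6.710 × 10⁻¹¹ = 9.875 × 10⁻²⁴ kg·m/s.
v = p/m = 9.875 × 10⁻²⁴ / 6.645 × 10⁻²⁷ = 1.49 × 10³ m/s = 1490 m/s.

v = 1490 m/s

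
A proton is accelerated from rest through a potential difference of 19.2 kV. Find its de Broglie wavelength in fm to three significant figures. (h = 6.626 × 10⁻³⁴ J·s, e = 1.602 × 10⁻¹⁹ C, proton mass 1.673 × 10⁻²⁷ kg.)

λ = 207 fm

KE = eV = 1.602 × 10⁻¹⁹ × 1.920 × 10⁴ = 3.076 × 10⁻¹⁵ J.
p = √(2mKE) = √(2 × 1.673 × 10⁻²⁷ × 3.076 × 10⁻¹⁵) = 3.208 × 10⁻²¹ kg·m/s.
λ = h/p = 6.626 × 10⁻³⁴ / 3.208 × 10⁻²¹ = 2.07 × 10⁻¹³ m = 207 fm.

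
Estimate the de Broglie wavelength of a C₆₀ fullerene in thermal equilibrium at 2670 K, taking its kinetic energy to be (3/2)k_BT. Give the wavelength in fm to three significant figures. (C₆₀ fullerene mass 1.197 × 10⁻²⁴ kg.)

KE = (3/2)k_BT = 1.5 × 1.381 × 10⁻²³ × 2670 = 5.531 × 10⁻²⁰ J.
p = √(2mKE) = √(2 × 1.197 × 10⁻²⁴ × 5.531 × 10⁻²⁰) = 3.639 × 10⁻²² kg·m/s.
λ = h/p = 1.82 × 10⁻¹² m = 1820 fm.

λ = 1820 fm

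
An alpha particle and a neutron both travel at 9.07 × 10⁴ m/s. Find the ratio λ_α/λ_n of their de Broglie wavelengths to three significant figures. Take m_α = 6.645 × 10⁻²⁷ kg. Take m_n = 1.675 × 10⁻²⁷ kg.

λ_α/λ_n = 0.252

At fixed v, p = mv so λ = h/(mv) ∝ 1/m.
λ_α/λ_n = m_n/m_α = 1.675 × 10⁻²⁷/6.645 × 10⁻²⁷ = 0.252.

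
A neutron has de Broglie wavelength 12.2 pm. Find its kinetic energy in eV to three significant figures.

p = h/λ = 6.626 × 10⁻³⁴ / 1.220 × 10⁻¹¹ = 5.431 × 10⁻²³ kg·m/s.
KE = p²/(2m) = (5.431 × 10⁻²³)² / (2 × 1.675 × 10⁻²⁷) = 8.805 × 10⁻¹⁹ J = 5.50 eV.

KE = 5.50 eV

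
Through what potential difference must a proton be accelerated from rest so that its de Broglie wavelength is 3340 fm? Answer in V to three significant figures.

V = 73.4 V

p = h/λ = 6.626 × 10⁻³⁴ / 3.340 × 10⁻¹² = 1.984 × 10⁻²² kg·m/s.
KE = p²/(2m) = 1.176 × 10⁻¹⁷ J.
V = KE/e = 1.176 × 10⁻¹⁷ / (1.602 × 10⁻¹⁹) = 73.4 V.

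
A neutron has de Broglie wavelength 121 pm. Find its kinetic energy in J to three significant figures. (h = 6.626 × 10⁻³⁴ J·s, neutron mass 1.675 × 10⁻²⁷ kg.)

KE = 8.95 × 10⁻²¹ J

p = h/λ = 6.626 × 10⁻³⁴ / 1.210 × 10⁻¹⁰ = 5.476 × 10⁻²⁴ kg·m/s.
KE = p²/(2m) = (5.476 × 10⁻²⁴)² / (2 × 1.675 × 10⁻²⁷) = 8.951 × 10⁻²¹ J = 8.95 × 10⁻²¹ J.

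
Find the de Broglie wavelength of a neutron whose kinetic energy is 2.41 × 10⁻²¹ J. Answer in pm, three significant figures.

p = √(2mKE) = √(2 × 1.675 × 10⁻²⁷ × 2.410 × 10⁻²¹) = 2.841 × 10⁻²⁴ kg·m/s.
λ = h/p = 6.626 × 10⁻³⁴ / 2.841 × 10⁻²⁴ = 2.33 × 10⁻¹⁰ m = 233 pm.

λ = 233 pm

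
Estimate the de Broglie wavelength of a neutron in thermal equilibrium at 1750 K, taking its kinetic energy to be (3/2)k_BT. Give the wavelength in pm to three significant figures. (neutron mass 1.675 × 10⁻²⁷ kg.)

λ = 60.1 pm

KE = (3/2)k_BT = 1.5 × 1.381 × 10⁻²³ × 1750 = 3.625 × 10⁻²⁰ J.
p = √(2mKE) = √(2 × 1.675 × 10⁻²⁷ × 3.625 × 10⁻²⁰) = 1.102 × 10⁻²³ kg·m/s.
λ = h/p = 6.01 × 10⁻¹¹ m = 60.1 pm.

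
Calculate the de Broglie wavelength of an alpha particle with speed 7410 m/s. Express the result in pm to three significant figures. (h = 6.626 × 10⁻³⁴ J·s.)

λ = 13.5 pm

p = mv = 6.645 × 10⁻²⁷ × 7410 = 4.924 × 10⁻²³ kg·m/s.
λ = h/p = 6.626 × 10⁻³⁴ / 4.924 × 10⁻²³ = 1.35 × 10⁻¹¹ m = 13.5 pm.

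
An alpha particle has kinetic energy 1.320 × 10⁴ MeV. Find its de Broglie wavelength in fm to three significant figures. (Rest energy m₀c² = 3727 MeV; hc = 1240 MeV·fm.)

λ = 0.0751 fm

Total energy E = KE + m₀c² = 1.320 × 10⁴ + 3727 = 16927 MeV.
(pc)² = E² − (m₀c²)² = (16927)² − (3727)² = 2.726 × 10⁸ MeV², so pc = 1.651 × 10⁴ MeV.
λ = hc/(pc) = 1240 MeV·fm / 1.651 × 10⁴ MeV = 0.0751 fm.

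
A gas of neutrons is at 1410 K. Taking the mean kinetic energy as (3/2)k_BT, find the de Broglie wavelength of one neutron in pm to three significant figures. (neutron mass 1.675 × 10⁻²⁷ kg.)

λ = 67.0 pm

KE = (3/2)k_BT = 1.5 × 1.381 × 10⁻²³ × 1410 = 2.921 × 10⁻²⁰ J.
p = √(2mKE) = √(2 × 1.675 × 10⁻²⁷ × 2.921 × 10⁻²⁰) = 9.892 × 10⁻²⁴ kg·m/s.
λ = h/p = 6.70 × 10⁻¹¹ m = 67.0 pm.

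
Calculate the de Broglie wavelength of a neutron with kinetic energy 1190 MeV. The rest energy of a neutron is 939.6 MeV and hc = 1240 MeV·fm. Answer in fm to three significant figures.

Total energy E = KE + m₀c² = 1190 + 939.6 = 2129.6 MeV.
(pc)² = E² − (m₀c²)² = (2129.6)² − (939.6)² = 3.652 × 10⁶ MeV², so pc = 1911 MeV.
λ = hc/(pc) = 1240 MeV·fm / 1911 MeV = 0.649 fm.

λ = 0.649 fm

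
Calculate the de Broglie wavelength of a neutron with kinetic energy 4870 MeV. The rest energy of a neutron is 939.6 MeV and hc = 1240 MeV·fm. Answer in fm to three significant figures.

Total energy E = KE + m₀c² = 4870 + 939.6 = 5809.6 MeV.
(pc)² = E² − (m₀c²)² = (5809.6)² − (939.6)² = 3.287 × 10⁷ MeV², so pc = 5733 MeV.
λ = hc/(pc) = 1240 MeV·fm / 5733 MeV = 0.216 fm.

λ = 0.216 fm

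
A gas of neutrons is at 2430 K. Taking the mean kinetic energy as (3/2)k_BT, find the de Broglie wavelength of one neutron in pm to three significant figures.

λ = 51.0 pm

KE = (3/2)k_BT = 1.5 × 1.381 × 10⁻²³ × 2430 = 5.034 × 10⁻²⁰ J.
p = √(2mKE) = √(2 × 1.675 × 10⁻²⁷ × 5.034 × 10⁻²⁰) = 1.299 × 10⁻²³ kg·m/s.
λ = h/p = 5.10 × 10⁻¹¹ m = 51.0 pm.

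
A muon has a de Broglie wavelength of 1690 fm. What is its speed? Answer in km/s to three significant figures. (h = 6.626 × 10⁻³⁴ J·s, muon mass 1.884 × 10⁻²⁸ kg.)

v = 2080 km/s

p = h/λ = 6.626 × 10⁻³⁴ / 1.690 × 10⁻¹² = 3.921 × 10⁻²² kg·m/s.
v = p/m = 3.921 × 10⁻²² / 1.884 × 10⁻²⁸ = 2.08 × 10⁶ m/s = 2080 km/s.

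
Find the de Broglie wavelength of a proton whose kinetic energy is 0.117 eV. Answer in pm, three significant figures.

KE = 0.117 eV = 1.874 × 10⁻²⁰ J.
p = √(2mKE) = √(2 × 1.673 × 10⁻²⁷ × 1.874 × 10⁻²⁰) = 7.919 × 10⁻²⁴ kg·m/s.
λ = h/p = 6.626 × 10⁻³⁴ / 7.919 × 10⁻²⁴ = 8.37 × 10⁻¹¹ m = 83.7 pm.

λ = 83.7 pm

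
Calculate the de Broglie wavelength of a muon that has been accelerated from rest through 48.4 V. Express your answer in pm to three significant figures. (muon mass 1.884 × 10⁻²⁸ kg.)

KE = eV = 1.602 × 10⁻¹⁹ × 48.40 = 7.754 × 10⁻¹⁸ J.
p = √(2mKE) = √(2 × 1.884 × 10⁻²⁸ × 7.754 × 10⁻¹⁸) = 5.405 × 10⁻²³ kg·m/s.
λ = h/p = 6.626 × 10⁻³⁴ / 5.405 × 10⁻²³ = 1.23 × 10⁻¹¹ m = 12.3 pm.

λ = 12.3 pm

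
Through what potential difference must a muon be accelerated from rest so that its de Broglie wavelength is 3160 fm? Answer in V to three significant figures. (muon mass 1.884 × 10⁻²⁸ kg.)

p = h/λ = 6.626 × 10⁻³⁴ / 3.160 × 10⁻¹² = 2.097 × 10⁻²² kg·m/s.
KE = p²/(2m) = 1.167 × 10⁻¹⁶ J.
V = KE/e = 1.167 × 10⁻¹⁶ / (1.602 × 10⁻¹⁹) = 728 V.

V = 728 V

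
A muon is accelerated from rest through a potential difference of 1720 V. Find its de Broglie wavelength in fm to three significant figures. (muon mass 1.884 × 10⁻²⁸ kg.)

KE = eV = 1.602 × 10⁻¹⁹ × 1720 = 2.755 × 10⁻¹⁶ J.
p = √(2mKE) = √(2 × 1.884 × 10⁻²⁸ × 2.755 × 10⁻¹⁶) = 3.222 × 10⁻²² kg·m/s.
λ = h/p = 6.626 × 10⁻³⁴ / 3.222 × 10⁻²² = 2.06 × 10⁻¹² m = 2060 fm.

λ = 2060 fm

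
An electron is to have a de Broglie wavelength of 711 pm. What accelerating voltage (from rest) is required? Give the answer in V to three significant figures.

V = 2.98 V

p = h/λ = 6.626 × 10⁻³⁴ / 7.110 × 10⁻¹⁰ = 9.319 × 10⁻²⁵ kg·m/s.
KE = p²/(2m) = 4.767 × 10⁻¹⁹ J.
V = KE/e = 4.767 × 10⁻¹⁹ / (1.602 × 10⁻¹⁹) = 2.98 V.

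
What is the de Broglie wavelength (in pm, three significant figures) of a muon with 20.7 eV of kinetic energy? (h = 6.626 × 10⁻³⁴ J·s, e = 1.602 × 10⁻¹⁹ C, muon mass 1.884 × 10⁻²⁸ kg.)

KE = 20.7 eV = 3.316 × 10⁻¹⁸ J.
p = √(2mKE) = √(2 × 1.884 × 10⁻²⁸ × 3.316 × 10⁻¹⁸) = 3.535 × 10⁻²³ kg·m/s.
λ = h/p = 6.626 × 10⁻³⁴ / 3.535 × 10⁻²³ = 1.87 × 10⁻¹¹ m = 18.7 pm.

λ = 18.7 pm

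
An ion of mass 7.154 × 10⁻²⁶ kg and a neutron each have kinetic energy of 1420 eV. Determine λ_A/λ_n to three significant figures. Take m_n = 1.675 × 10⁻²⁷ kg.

λ_A/λ_n = 0.153

At fixed KE, p = √(2mKE) so λ = h/p ∝ 1/√m.
λ_A/λ_n = √(m_n/m_A) = √(1.675 × 10⁻²⁷/7.154 × 10⁻²⁶) = √(0.02341) = 0.153.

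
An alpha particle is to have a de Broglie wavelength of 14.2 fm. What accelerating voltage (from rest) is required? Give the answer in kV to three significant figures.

p = h/λ = 6.626 × 10⁻³⁴ / 1.420 × 10⁻¹⁴ = 4.666 × 10⁻²⁰ kg·m/s.
KE = p²/(2m) = 1.638 × 10⁻¹³ J.
V = KE/2e = 1.638 × 10⁻¹³ / (2 × 1.602 × 10⁻¹⁹) = 511 kV.

V = 511 kV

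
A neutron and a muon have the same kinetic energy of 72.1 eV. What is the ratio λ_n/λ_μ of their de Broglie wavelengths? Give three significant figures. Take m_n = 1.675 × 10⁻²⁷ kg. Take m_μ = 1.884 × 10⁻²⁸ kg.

λ_n/λ_μ = 0.335

At fixed KE, p = √(2mKE) so λ = h/p ∝ 1/√m.
λ_n/λ_μ = √(m_μ/m_n) = √(1.884 × 10⁻²⁸/1.675 × 10⁻²⁷) = √(0.1125) = 0.335.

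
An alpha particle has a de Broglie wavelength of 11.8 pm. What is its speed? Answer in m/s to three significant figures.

p = h/λ = 6.626 × 10⁻³⁴ / 1.180 × 10⁻¹¹ = 5.615 × 10⁻²³ kg·m/s.
v = p/m = 5.615 × 10⁻²³ / 6.645 × 10⁻²⁷ = 8.45 × 10³ m/s = 8450 m/s.

v = 8450 m/s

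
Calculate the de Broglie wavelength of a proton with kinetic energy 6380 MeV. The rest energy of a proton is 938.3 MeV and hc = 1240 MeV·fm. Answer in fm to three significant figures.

λ = 0.171 fm

Total energy E = KE + m₀c² = 6380 + 938.3 = 7318.3 MeV.
(pc)² = E² − (m₀c²)² = (7318.3)² − (938.3)² = 5.268 × 10⁷ MeV², so pc = 7258 MeV.
λ = hc/(pc) = 1240 MeV·fm / 7258 MeV = 0.171 fm.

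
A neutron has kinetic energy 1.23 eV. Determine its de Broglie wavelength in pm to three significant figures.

KE = 1.23 eV = 1.970 × 10⁻¹⁹ J.
p = √(2mKE) = √(2 × 1.675 × 10⁻²⁷ × 1.970 × 10⁻¹⁹) = 2.569 × 10⁻²³ kg·m/s.
λ = h/p = 6.626 × 10⁻³⁴ / 2.569 × 10⁻²³ = 2.58 × 10⁻¹¹ m = 25.8 pm.

λ = 25.8 pm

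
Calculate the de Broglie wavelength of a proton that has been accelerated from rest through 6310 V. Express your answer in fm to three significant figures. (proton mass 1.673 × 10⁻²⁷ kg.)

λ = 360 fm

KE = eV = 1.602 × 10⁻¹⁹ × 6310 = 1.011 × 10⁻¹⁵ J.
p = √(2mKE) = √(2 × 1.673 × 10⁻²⁷ × 1.011 × 10⁻¹⁵) = 1.839 × 10⁻²¹ kg·m/s.
λ = h/p = 6.626 × 10⁻³⁴ / 1.839 × 10⁻²¹ = 3.60 × 10⁻¹³ m = 360 fm.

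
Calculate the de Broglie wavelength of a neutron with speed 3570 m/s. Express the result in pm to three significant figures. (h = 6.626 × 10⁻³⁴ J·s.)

p = mv = 1.675 × 10⁻²⁷ × 3570 = 5.980 × 10⁻²⁴ kg·m/s.
λ = h/p = 6.626 × 10⁻³⁴ / 5.980 × 10⁻²⁴ = 1.11 × 10⁻¹⁰ m = 111 pm.

λ = 111 pm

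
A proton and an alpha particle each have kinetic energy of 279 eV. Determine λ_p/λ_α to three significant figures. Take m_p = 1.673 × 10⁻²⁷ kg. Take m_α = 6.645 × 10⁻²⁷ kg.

At fixed KE, p = √(2mKE) so λ = h/p ∝ 1/√m.
λ_p/λ_α = √(m_α/m_p) = √(6.645 × 10⁻²⁷/1.673 × 10⁻²⁷) = √(3.972) = 1.99.

λ_p/λ_α = 1.99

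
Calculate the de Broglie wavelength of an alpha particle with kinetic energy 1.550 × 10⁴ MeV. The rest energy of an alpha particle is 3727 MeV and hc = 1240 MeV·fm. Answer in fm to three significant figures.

λ = 0.0657 fm

Total energy E = KE + m₀c² = 1.550 × 10⁴ + 3727 = 19227 MeV.
(pc)² = E² − (m₀c²)² = (19227)² − (3727)² = 3.558 × 10⁸ MeV², so pc = 1.886 × 10⁴ MeV.
λ = hc/(pc) = 1240 MeV·fm / 1.886 × 10⁴ MeV = 0.0657 fm.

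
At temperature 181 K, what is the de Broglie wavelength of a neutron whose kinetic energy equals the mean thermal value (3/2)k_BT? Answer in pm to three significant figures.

λ = 187 pm

KE = (3/2)k_BT = 1.5 × 1.381 × 10⁻²³ × 181 = 3.749 × 10⁻²¹ J.
p = √(2mKE) = √(2 × 1.675 × 10⁻²⁷ × 3.749 × 10⁻²¹) = 3.544 × 10⁻²⁴ kg·m/s.
λ = h/p = 1.87 × 10⁻¹⁰ m = 187 pm.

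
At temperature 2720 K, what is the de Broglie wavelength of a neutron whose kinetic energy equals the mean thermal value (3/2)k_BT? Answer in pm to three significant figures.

λ = 48.2 pm

KE = (3/2)k_BT = 1.5 × 1.381 × 10⁻²³ × 2720 = 5.634 × 10⁻²⁰ J.
p = √(2mKE) = √(2 × 1.675 × 10⁻²⁷ × 5.634 × 10⁻²⁰) = 1.374 × 10⁻²³ kg·m/s.
λ = h/p = 4.82 × 10⁻¹¹ m = 48.2 pm.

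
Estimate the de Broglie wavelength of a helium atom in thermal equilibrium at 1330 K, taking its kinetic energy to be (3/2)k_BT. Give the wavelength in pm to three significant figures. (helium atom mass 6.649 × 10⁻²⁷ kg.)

KE = (3/2)k_BT = 1.5 × 1.381 × 10⁻²³ × 1330 = 2.755 × 10⁻²⁰ J.
p = √(2mKE) = √(2 × 6.649 × 10⁻²⁷ × 2.755 × 10⁻²⁰) = 1.914 × 10⁻²³ kg·m/s.
λ = h/p = 3.46 × 10⁻¹¹ m = 34.6 pm.

λ = 34.6 pm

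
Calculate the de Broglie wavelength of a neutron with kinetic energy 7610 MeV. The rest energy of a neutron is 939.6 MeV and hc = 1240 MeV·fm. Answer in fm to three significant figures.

λ = 0.146 fm

Total energy E = KE + m₀c² = 7610 + 939.6 = 8549.6 MeV.
(pc)² = E² − (m₀c²)² = (8549.6)² − (939.6)² = 7.221 × 10⁷ MeV², so pc = 8498 MeV.
λ = hc/(pc) = 1240 MeV·fm / 8498 MeV = 0.146 fm.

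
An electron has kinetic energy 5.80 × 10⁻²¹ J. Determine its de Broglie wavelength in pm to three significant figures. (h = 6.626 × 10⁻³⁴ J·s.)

λ = 6450 pm

p = √(2mKE) = √(2 × 9.109 × 10⁻³¹ × 5.800 × 10⁻²¹) = 1.028 × 10⁻²⁵ kg·m/s.
λ = h/p = 6.626 × 10⁻³⁴ / 1.028 × 10⁻²⁵ = 6.45 × 10⁻⁹ m = 6450 pm.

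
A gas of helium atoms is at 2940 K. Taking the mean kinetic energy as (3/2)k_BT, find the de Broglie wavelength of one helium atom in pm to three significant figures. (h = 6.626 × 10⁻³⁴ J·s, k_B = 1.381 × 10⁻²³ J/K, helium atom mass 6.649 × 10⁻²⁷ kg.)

λ = 23.3 pm

KE = (3/2)k_BT = 1.5 × 1.381 × 10⁻²³ × 2940 = 6.090 × 10⁻²⁰ J.
p = √(2mKE) = √(2 × 6.649 × 10⁻²⁷ × 6.090 × 10⁻²⁰) = 2.846 × 10⁻²³ kg·m/s.
λ = h/p = 2.33 × 10⁻¹¹ m = 23.3 pm.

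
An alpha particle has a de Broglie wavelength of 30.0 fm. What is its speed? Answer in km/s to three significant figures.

p = h/λ = 6.626 × 10⁻³⁴ / 3.000 × 10⁻¹⁴ = 2.209 × 10⁻²⁰ kg·m/s.
v = p/m = 2.209 × 10⁻²⁰ / 6.645 × 10⁻²⁷ = 3.32 × 10⁶ m/s = 3320 km/s.

v = 3320 km/s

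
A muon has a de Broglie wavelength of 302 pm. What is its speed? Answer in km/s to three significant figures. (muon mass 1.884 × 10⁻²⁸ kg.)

p = h/λ = 6.626 × 10⁻³⁴ / 3.020 × 10⁻¹⁰ = 2.194 × 10⁻²⁴ kg·m/s.
v = p/m = 2.194 × 10⁻²⁴ / 1.884 × 10⁻²⁸ = 1.16 × 10⁴ m/s = 11.6 km/s.

v = 11.6 km/s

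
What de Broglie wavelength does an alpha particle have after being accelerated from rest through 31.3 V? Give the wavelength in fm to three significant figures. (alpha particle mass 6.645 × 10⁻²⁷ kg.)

λ = 1810 fm

KE = 2eV = 2 × 1.602 × 10⁻¹⁹ × 31.30 = 1.003 × 10⁻¹⁷ J.
p = √(2mKE) = √(2 × 6.645 × 10⁻²⁷ × 1.003 × 10⁻¹⁷) = 3.651 × 10⁻²² kg·m/s.
λ = h/p = 6.626 × 10⁻³⁴ / 3.651 × 10⁻²² = 1.81 × 10⁻¹² m = 1810 fm.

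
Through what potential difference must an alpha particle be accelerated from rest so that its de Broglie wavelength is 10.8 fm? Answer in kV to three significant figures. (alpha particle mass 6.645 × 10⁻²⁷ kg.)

p = h/λ = 6.626 × 10⁻³⁴ / 1.080 × 10⁻¹⁴ = 6.135 × 10⁻²⁰ kg·m/s.
KE = p²/(2m) = 2.832 × 10⁻¹³ J.
V = KE/2e = 2.832 × 10⁻¹³ / (2 × 1.602 × 10⁻¹⁹) = 884 kV.

V = 884 kV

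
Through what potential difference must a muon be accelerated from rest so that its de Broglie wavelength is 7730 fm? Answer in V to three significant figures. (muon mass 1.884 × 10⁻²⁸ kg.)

V = 122 V

p = h/λ = 6.626 × 10⁻³⁴ / 7.730 × 10⁻¹² = 8.572 × 10⁻²³ kg·m/s.
KE = p²/(2m) = 1.950 × 10⁻¹⁷ J.
V = KE/e = 1.950 × 10⁻¹⁷ / (1.602 × 10⁻¹⁹) = 122 V.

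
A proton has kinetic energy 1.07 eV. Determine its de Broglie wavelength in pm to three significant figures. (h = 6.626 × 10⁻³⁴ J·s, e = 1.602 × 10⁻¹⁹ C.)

λ = 27.7 pm

KE = 1.07 eV = 1.714 × 10⁻¹⁹ J.
p = √(2mKE) = √(2 × 1.673 × 10⁻²⁷ × 1.714 × 10⁻¹⁹) = 2.395 × 10⁻²³ kg·m/s.
λ = h/p = 6.626 × 10⁻³⁴ / 2.395 × 10⁻²³ = 2.77 × 10⁻¹¹ m = 27.7 pm.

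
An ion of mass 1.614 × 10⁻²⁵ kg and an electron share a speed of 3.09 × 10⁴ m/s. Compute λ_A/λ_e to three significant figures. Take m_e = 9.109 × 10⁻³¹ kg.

λ_A/λ_e = 5.64 × 10⁻⁶

At fixed v, p = mv so λ = h/(mv) ∝ 1/m.
λ_A/λ_e = m_e/m_A = 9.109 × 10⁻³¹/1.614 × 10⁻²⁵ = 5.64 × 10⁻⁶.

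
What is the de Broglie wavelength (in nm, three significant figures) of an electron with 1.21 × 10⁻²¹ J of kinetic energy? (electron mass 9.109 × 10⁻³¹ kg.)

λ = 14.1 nm

p = √(2mKE) = √(2 × 9.109 × 10⁻³¹ × 1.210 × 10⁻²¹) = 4.695 × 10⁻²⁶ kg·m/s.
λ = h/p = 6.626 × 10⁻³⁴ / 4.695 × 10⁻²⁶ = 1.41 × 10⁻⁸ m = 14.1 nm.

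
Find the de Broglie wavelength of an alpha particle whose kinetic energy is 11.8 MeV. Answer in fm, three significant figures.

KE = 11.8 MeV = 1.890 × 10⁻¹² J.
p = √(2mKE) = √(2 × 6.645 × 10⁻²⁷ × 1.890 × 10⁻¹²) = 1.585 × 10⁻¹⁹ kg·m/s.
λ = h/p = 6.626 × 10⁻³⁴ / 1.585 × 10⁻¹⁹ = 4.18 × 10⁻¹⁵ m = 4.18 fm.

λ = 4.18 fm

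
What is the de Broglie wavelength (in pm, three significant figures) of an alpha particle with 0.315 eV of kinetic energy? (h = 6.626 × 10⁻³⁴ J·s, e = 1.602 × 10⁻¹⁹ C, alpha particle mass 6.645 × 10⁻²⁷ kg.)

λ = 25.6 pm

KE = 0.315 eV = 5.046 × 10⁻²⁰ J.
p = √(2mKE) = √(2 × 6.645 × 10⁻²⁷ × 5.046 × 10⁻²⁰) = 2.590 × 10⁻²³ kg·m/s.
λ = h/p = 6.626 × 10⁻³⁴ / 2.590 × 10⁻²³ = 2.56 × 10⁻¹¹ m = 25.6 pm.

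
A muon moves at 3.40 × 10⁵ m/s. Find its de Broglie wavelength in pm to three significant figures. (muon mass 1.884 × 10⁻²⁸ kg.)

p = mv = 1.884 × 10⁻²⁸ × 3.40 × 10⁵ = 6.406 × 10⁻²³ kg·m/s.
λ = h/p = 6.626 × 10⁻³⁴ / 6.406 × 10⁻²³ = 1.03 × 10⁻¹¹ m = 10.3 pm.

λ = 10.3 pm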